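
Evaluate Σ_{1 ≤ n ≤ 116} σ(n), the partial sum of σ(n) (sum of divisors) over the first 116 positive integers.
Σ_{n ≤ 116} σ(n) = 11107

Compute σ(n) for each 1 ≤ n ≤ 116: σ(1) = 1, σ(2) = 3, σ(3) = 4, σ(4) = 7, σ(5) = 6, σ(6) = 12, σ(7) = 8, σ(8) = 15, σ(9) = 13, σ(10) = 18, σ(11) = 12, σ(12) = 28, σ(13) = 14, σ(14) = 24, σ(15) = 24, σ(16) = 31, σ(17) = 18, σ(18) = 39, σ(19) = 20, σ(20) = 42, σ(21) = 32, σ(22) = 36, σ(23) = 24, σ(24) = 60, σ(25) = 31, σ(26) = 42, σ(27) = 40, σ(28) = 56, σ(29) = 30, σ(30) = 72, σ(31) = 32, σ(32) = 63, σ(33) = 48, σ(34) = 54, σ(35) = 48, σ(36) = 91, σ(37) = 38, σ(38) = 60, σ(39) = 56, σ(40) = 90, σ(41) = 42, σ(42) = 96, σ(43) = 44, σ(44) = 84, σ(45) = 78, σ(46) = 72, σ(47) = 48, σ(48) = 124, σ(49) = 57, σ(50) = 93, σ(51) = 72, σ(52) = 98, σ(53) = 54, σ(54) = 120, σ(55) = 72, σ(56) = 120, σ(57) = 80, σ(58) = 90, σ(59) = 60, σ(60) = 168, σ(61) = 62, σ(62) = 96, σ(63) = 104, σ(64) = 127, σ(65) = 84, σ(66) = 144, σ(67) = 68, σ(68) = 126, σ(69) = 96, σ(70) = 144, σ(71) = 72, σ(72) = 195, σ(73) = 74, σ(74) = 114, σ(75) = 124, σ(76) = 140, σ(77) = 96, σ(78) = 168, σ(79) = 80, σ(80) = 186, σ(81) = 121, σ(82) = 126, σ(83) = 84, σ(84) = 224, σ(85) = 108, σ(86) = 132, σ(87) = 120, σ(88) = 180, σ(89) = 90, σ(90) = 234, σ(91) = 112, σ(92) = 168, σ(93) = 128, σ(94) = 144, σ(95) = 120, σ(96) = 252, σ(97) = 98, σ(98) = 171, σ(99) = 156, σ(100) = 217, σ(101) = 102, σ(102) = 216, σ(103) = 104, σ(104) = 210, σ(105) = 192, σ(106) = 162, σ(107) = 108, σ(108) = 280, σ(109) = 110, σ(110) = 216, σ(111) = 152, σ(112) = 248, σ(113) = 114, σ(114) = 240, σ(115) = 144, σ(116) = 210. Summing all 116 values: 11107. (Average order: Σ_{n ≤ x} σ(n) ~ (π²/12) x². For x = 116, (π²/12)·116² ≈ 11067.12.)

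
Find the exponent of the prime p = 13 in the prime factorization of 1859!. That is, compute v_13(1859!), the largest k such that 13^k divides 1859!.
v_13(1859!) = 154

Legendre's formula: v_p(n!) = Σ_{k ≥ 1} ⌊n / p^k⌋. For p = 13, n = 1859, the terms are:
  ⌊1859/13^1⌋ = ⌊1859/13⌋ = 143
  ⌊1859/13^2⌋ = ⌊1859/169⌋ = 11
(the next term ⌊1859/13^3⌋ = 0, terminating the sum). Summing: v_13(1859!) = 143 + 11 = 154.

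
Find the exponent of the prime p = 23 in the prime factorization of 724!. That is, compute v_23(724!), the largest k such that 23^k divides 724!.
v_23(724!) = 32

Legendre's formula: v_p(n!) = Σ_{k ≥ 1} ⌊n / p^k⌋. For p = 23, n = 724, the terms are:
  ⌊724/23^1⌋ = ⌊724/23⌋ = 31
  ⌊724/23^2⌋ = ⌊724/529⌋ = 1
(the next term ⌊724/23^3⌋ = 0, terminating the sum). Summing: v_23(724!) = 31 + 1 = 32.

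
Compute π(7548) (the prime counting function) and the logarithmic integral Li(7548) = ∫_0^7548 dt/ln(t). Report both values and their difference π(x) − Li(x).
π(7548) = 957;  Li(7548) ≈ 975.96;  π(x) − Li(x) ≈ -18.96.

Direct count of primes ≤ 7548 gives π(7548) = 957. Numerical evaluation of the logarithmic integral gives Li(7548) ≈ 975.96. The difference π(x) − Li(x) ≈ -18.96 is typically negative for small/moderate x (Li(x) overestimates), though Littlewood's theorem shows this sign changes infinitely often.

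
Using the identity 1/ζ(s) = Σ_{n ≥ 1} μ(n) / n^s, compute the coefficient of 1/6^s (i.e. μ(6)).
μ(6) = 1

Factor n = 6 = 2 · 3. μ(n) = 0 if any exponent ≥ 2 (not squarefree); otherwise μ(n) = (−1)^{ω(n)} where ω(n) is the number of distinct prime factors. Applying: μ(6) = 1.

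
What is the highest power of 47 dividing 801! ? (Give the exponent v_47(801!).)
v_47(801!) = 17

Legendre's formula: v_p(n!) = Σ_{k ≥ 1} ⌊n / p^k⌋. For p = 47, n = 801, the terms are:
  ⌊801/47^1⌋ = ⌊801/47⌋ = 17
(the next term ⌊801/47^2⌋ = 0, terminating the sum). Summing: v_47(801!) = 17 = 17.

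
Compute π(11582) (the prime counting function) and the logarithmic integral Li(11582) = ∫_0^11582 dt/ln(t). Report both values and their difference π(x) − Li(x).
π(11582) = 1393;  Li(11582) ≈ 1416.51;  π(x) − Li(x) ≈ -23.51.

Direct count of primes ≤ 11582 gives π(11582) = 1393. Numerical evaluation of the logarithmic integral gives Li(11582) ≈ 1416.51. The difference π(x) − Li(x) ≈ -23.51 is typically negative for small/moderate x (Li(x) overestimates), though Littlewood's theorem shows this sign changes infinitely often.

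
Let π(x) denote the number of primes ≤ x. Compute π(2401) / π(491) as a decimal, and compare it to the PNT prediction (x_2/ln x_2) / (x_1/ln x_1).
π(2401)/π(491) = 357/94 ≈ 3.7979;  PNT prediction ≈ 3.8929.

π(491) = 94 and π(2401) = 357, so π(2401)/π(491) ≈ 3.7979. The PNT-predicted ratio is (2401/ln(2401)) / (491/ln(491)) ≈ 3.8929. The two agree to within a few percent, as expected.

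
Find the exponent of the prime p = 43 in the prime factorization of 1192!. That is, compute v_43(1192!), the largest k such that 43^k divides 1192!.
v_43(1192!) = 27

Legendre's formula: v_p(n!) = Σ_{k ≥ 1} ⌊n / p^k⌋. For p = 43, n = 1192, the terms are:
  ⌊1192/43^1⌋ = ⌊1192/43⌋ = 27
(the next term ⌊1192/43^2⌋ = 0, terminating the sum). Summing: v_43(1192!) = 27 = 27.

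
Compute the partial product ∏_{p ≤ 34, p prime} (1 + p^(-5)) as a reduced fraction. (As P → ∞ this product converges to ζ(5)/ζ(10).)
∏ = 63844361159480726970812326794206836752384/61631932954678205462623400894081119262815

The primes p ≤ 34 are [2, 3, 5, 7, 11, 13, 17, 19, 23, 29, 31]. For each, (1 + 1/p^5) = (p^5 + 1)/p^5. Multiplying these fractions over p ∈ [2, 3, 5, 7, 11, 13, 17, 19, 23, 29, 31] gives 63844361159480726970812326794206836752384/61631932954678205462623400894081119262815. (In the limit P → ∞ this tends to ζ(5)/ζ(10).)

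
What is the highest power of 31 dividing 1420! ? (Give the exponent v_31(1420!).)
v_31(1420!) = 46

Legendre's formula: v_p(n!) = Σ_{k ≥ 1} ⌊n / p^k⌋. For p = 31, n = 1420, the terms are:
  ⌊1420/31^1⌋ = ⌊1420/31⌋ = 45
  ⌊1420/31^2⌋ = ⌊1420/961⌋ = 1
(the next term ⌊1420/31^3⌋ = 0, terminating the sum). Summing: v_31(1420!) = 45 + 1 = 46.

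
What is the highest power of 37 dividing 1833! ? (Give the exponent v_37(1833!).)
v_37(1833!) = 50

Legendre's formula: v_p(n!) = Σ_{k ≥ 1} ⌊n / p^k⌋. For p = 37, n = 1833, the terms are:
  ⌊1833/37^1⌋ = ⌊1833/37⌋ = 49
  ⌊1833/37^2⌋ = ⌊1833/1369⌋ = 1
(the next term ⌊1833/37^3⌋ = 0, terminating the sum). Summing: v_37(1833!) = 49 + 1 = 50.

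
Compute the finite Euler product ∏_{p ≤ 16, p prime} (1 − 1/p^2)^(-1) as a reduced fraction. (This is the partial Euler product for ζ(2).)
∏ = 715715/442368

The primes p ≤ 16 are [2, 3, 5, 7, 11, 13]. For each prime, (1 − 1/p^2)^(-1) = p^2 / (p^2 − 1). The product is (1 − 1/2^2)^(-1), (1 − 1/3^2)^(-1), (1 − 1/5^2)^(-1), (1 − 1/7^2)^(-1), (1 − 1/11^2)^(-1), (1 − 1/13^2)^(-1) = ∏ p^2 / (p^2 − 1) = 715715/442368.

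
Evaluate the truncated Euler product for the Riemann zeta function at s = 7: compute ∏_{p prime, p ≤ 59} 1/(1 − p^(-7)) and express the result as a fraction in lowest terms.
∏ = 145407059379393285269181452419687310347602398979581075974734478987181892589053844607888795468835887382779522050906080825625/144203067965746582750691857384851942255360663037608491313154525739662897676808972307273664258644815191681654724165946048512

The primes p ≤ 59 are [2, 3, 5, 7, 11, 13, 17, 19, 23, 29, 31, 37, 41, 43, 47, 53, 59]. For each prime, (1 − 1/p^7)^(-1) = p^7 / (p^7 − 1). The product is (1 − 1/2^7)^(-1), (1 − 1/3^7)^(-1), (1 − 1/5^7)^(-1), (1 − 1/7^7)^(-1), (1 − 1/11^7)^(-1), (1 − 1/13^7)^(-1), (1 − 1/17^7)^(-1), (1 − 1/19^7)^(-1), (1 − 1/23^7)^(-1), (1 − 1/29^7)^(-1), (1 − 1/31^7)^(-1), (1 − 1/37^7)^(-1), (1 − 1/41^7)^(-1), (1 − 1/43^7)^(-1), (1 − 1/47^7)^(-1), (1 − 1/53^7)^(-1), (1 − 1/59^7)^(-1) = ∏ p^7 / (p^7 − 1) = 145407059379393285269181452419687310347602398979581075974734478987181892589053844607888795468835887382779522050906080825625/144203067965746582750691857384851942255360663037608491313154525739662897676808972307273664258644815191681654724165946048512.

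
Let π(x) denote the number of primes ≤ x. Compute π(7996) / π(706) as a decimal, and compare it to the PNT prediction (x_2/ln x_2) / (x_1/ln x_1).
π(7996)/π(706) = 1007/126 ≈ 7.9921;  PNT prediction ≈ 8.2670.

π(706) = 126 and π(7996) = 1007, so π(7996)/π(706) ≈ 7.9921. The PNT-predicted ratio is (7996/ln(7996)) / (706/ln(706)) ≈ 8.2670. The two agree to within a few percent, as expected.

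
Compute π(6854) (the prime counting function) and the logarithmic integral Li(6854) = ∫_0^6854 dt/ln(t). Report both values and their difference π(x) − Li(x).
π(6854) = 881;  Li(6854) ≈ 897.82;  π(x) − Li(x) ≈ -16.82.

Direct count of primes ≤ 6854 gives π(6854) = 881. Numerical evaluation of the logarithmic integral gives Li(6854) ≈ 897.82. The difference π(x) − Li(x) ≈ -16.82 is typically negative for small/moderate x (Li(x) overestimates), though Littlewood's theorem shows this sign changes infinitely often.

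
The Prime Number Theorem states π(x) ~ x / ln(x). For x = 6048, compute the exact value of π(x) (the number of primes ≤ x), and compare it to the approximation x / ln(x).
π(6048) = 789;  x/ln(x) ≈ 694.58;  relative error ≈ 11.97%.

Directly count primes up to 6048: π(6048) = 789. The PNT approximation gives 6048/ln(6048) ≈ 6048/8.70748 ≈ 694.58. Relative error (π(x) − x/ln(x)) / π(x) ≈ 11.97%; the approximation is known to undercount slightly (Li(x) is a better estimate).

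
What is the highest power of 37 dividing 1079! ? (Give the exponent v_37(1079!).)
v_37(1079!) = 29

Legendre's formula: v_p(n!) = Σ_{k ≥ 1} ⌊n / p^k⌋. For p = 37, n = 1079, the terms are:
  ⌊1079/37^1⌋ = ⌊1079/37⌋ = 29
(the next term ⌊1079/37^2⌋ = 0, terminating the sum). Summing: v_37(1079!) = 29 = 29.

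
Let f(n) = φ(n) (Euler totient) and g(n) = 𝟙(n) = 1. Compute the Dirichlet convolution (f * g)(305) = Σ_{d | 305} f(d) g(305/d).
(φ * 𝟙)(305) = 305

Divisors of 305: [1, 5, 61, 305]. For each d | 305:
  d = 1: φ(1) · 𝟙(305/1) = 1 · 1 = 1
  d = 5: φ(5) · 𝟙(305/5) = 4 · 1 = 4
  d = 61: φ(61) · 𝟙(305/61) = 60 · 1 = 60
  d = 305: φ(305) · 𝟙(305/305) = 240 · 1 = 240
Summing: (φ * 𝟙)(305) = 1 + 4 + 60 + 240 = 305.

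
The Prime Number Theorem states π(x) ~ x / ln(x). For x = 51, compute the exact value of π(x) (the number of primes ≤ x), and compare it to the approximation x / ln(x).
π(51) = 15;  x/ln(x) ≈ 12.97;  relative error ≈ 13.53%.

Directly count primes up to 51: π(51) = 15. The PNT approximation gives 51/ln(51) ≈ 51/3.93183 ≈ 12.97. Relative error (π(x) − x/ln(x)) / π(x) ≈ 13.53%; the approximation is known to undercount slightly (Li(x) is a better estimate).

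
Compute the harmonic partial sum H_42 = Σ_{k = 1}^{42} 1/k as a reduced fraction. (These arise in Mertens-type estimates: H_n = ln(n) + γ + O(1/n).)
H_42 = 12309312989335019/2844937529085600

Direct summation: H_42 = 1 + 1/2 + ... + 1/42. The least common denominator is lcm(1, ..., 42) = 219060189739591200; over this denominator the numerator is 219060189739591200 + 109530094869795600 + 73020063246530400 + 54765047434897800 + 43812037947918240 + 36510031623265200 + 31294312819941600 + 27382523717448900 + 24340021082176800 + 21906018973959120 + 19914562703599200 + 18255015811632600 + 16850783826122400 + 15647156409970800 + 14604012649306080 + 13691261858724450 + 12885893514093600 + 12170010541088400 + 11529483670504800 + 10953009486979560 + 10431437606647200 + 9957281351799600 + 9524356075634400 + 9127507905816300 + 8762407589583648 + 8425391913061200 + 8113340360725600 + 7823578204985400 + 7553799646192800 + 7302006324653040 + 7066457733535200 + 6845630929362225 + 6638187567866400 + 6442946757046800 + 6258862563988320 + 6085005270544200 + 5920545668637600 + 5764741835252400 + 5616927942040800 + 5476504743489780 + 5342931457063200 + 5215718803323600 = 947817100178796463, so H_42 = 947817100178796463/219060189739591200; reducing by gcd(947817100178796463, 219060189739591200) = 77 gives 12309312989335019/2844937529085600 ≈ 4.32674. (The PNT-adjacent estimate ln(42) + γ ≈ 4.31489 matches within O(1/n).)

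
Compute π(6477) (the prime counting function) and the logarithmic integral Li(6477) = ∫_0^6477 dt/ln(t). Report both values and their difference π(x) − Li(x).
π(6477) = 840;  Li(6477) ≈ 855.00;  π(x) − Li(x) ≈ -15.00.

Direct count of primes ≤ 6477 gives π(6477) = 840. Numerical evaluation of the logarithmic integral gives Li(6477) ≈ 855.00. The difference π(x) − Li(x) ≈ -15.00 is typically negative for small/moderate x (Li(x) overestimates), though Littlewood's theorem shows this sign changes infinitely often.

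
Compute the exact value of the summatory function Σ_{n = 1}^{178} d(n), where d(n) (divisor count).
Σ_{n ≤ 178} d(n) = 951

Compute d(n) for each 1 ≤ n ≤ 178: d(1) = 1, d(2) = 2, d(3) = 2, d(4) = 3, d(5) = 2, d(6) = 4, d(7) = 2, d(8) = 4, d(9) = 3, d(10) = 4, d(11) = 2, d(12) = 6, d(13) = 2, d(14) = 4, d(15) = 4, d(16) = 5, d(17) = 2, d(18) = 6, d(19) = 2, d(20) = 6, d(21) = 4, d(22) = 4, d(23) = 2, d(24) = 8, d(25) = 3, d(26) = 4, d(27) = 4, d(28) = 6, d(29) = 2, d(30) = 8, d(31) = 2, d(32) = 6, d(33) = 4, d(34) = 4, d(35) = 4, d(36) = 9, d(37) = 2, d(38) = 4, d(39) = 4, d(40) = 8, d(41) = 2, d(42) = 8, d(43) = 2, d(44) = 6, d(45) = 6, d(46) = 4, d(47) = 2, d(48) = 10, d(49) = 3, d(50) = 6, d(51) = 4, d(52) = 6, d(53) = 2, d(54) = 8, d(55) = 4, d(56) = 8, d(57) = 4, d(58) = 4, d(59) = 2, d(60) = 12, d(61) = 2, d(62) = 4, d(63) = 6, d(64) = 7, d(65) = 4, d(66) = 8, d(67) = 2, d(68) = 6, d(69) = 4, d(70) = 8, d(71) = 2, d(72) = 12, d(73) = 2, d(74) = 4, d(75) = 6, d(76) = 6, d(77) = 4, d(78) = 8, d(79) = 2, d(80) = 10, d(81) = 5, d(82) = 4, d(83) = 2, d(84) = 12, d(85) = 4, d(86) = 4, d(87) = 4, d(88) = 8, d(89) = 2, d(90) = 12, d(91) = 4, d(92) = 6, d(93) = 4, d(94) = 4, d(95) = 4, d(96) = 12, d(97) = 2, d(98) = 6, d(99) = 6, d(100) = 9, d(101) = 2, d(102) = 8, d(103) = 2, d(104) = 8, d(105) = 8, d(106) = 4, d(107) = 2, d(108) = 12, d(109) = 2, d(110) = 8, d(111) = 4, d(112) = 10, d(113) = 2, d(114) = 8, d(115) = 4, d(116) = 6, d(117) = 6, d(118) = 4, d(119) = 4, d(120) = 16, d(121) = 3, d(122) = 4, d(123) = 4, d(124) = 6, d(125) = 4, d(126) = 12, d(127) = 2, d(128) = 8, d(129) = 4, d(130) = 8, d(131) = 2, d(132) = 12, d(133) = 4, d(134) = 4, d(135) = 8, d(136) = 8, d(137) = 2, d(138) = 8, d(139) = 2, d(140) = 12, d(141) = 4, d(142) = 4, d(143) = 4, d(144) = 15, d(145) = 4, d(146) = 4, d(147) = 6, d(148) = 6, d(149) = 2, d(150) = 12, d(151) = 2, d(152) = 8, d(153) = 6, d(154) = 8, d(155) = 4, d(156) = 12, d(157) = 2, d(158) = 4, d(159) = 4, d(160) = 12, d(161) = 4, d(162) = 10, d(163) = 2, d(164) = 6, d(165) = 8, d(166) = 4, d(167) = 2, d(168) = 16, d(169) = 3, d(170) = 8, d(171) = 6, d(172) = 6, d(173) = 2, d(174) = 8, d(175) = 6, d(176) = 10, d(177) = 4, d(178) = 4. Summing all 178 values: 951. (Dirichlet's divisor formula: Σ_{n ≤ x} d(n) = x ln(x) + (2γ − 1) x + O(√x). For x = 178, the asymptotic estimate is ≈ 949.85.)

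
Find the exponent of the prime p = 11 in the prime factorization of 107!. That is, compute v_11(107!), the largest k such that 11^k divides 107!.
v_11(107!) = 9

Legendre's formula: v_p(n!) = Σ_{k ≥ 1} ⌊n / p^k⌋. For p = 11, n = 107, the terms are:
  ⌊107/11^1⌋ = ⌊107/11⌋ = 9
(the next term ⌊107/11^2⌋ = 0, terminating the sum). Summing: v_11(107!) = 9 = 9.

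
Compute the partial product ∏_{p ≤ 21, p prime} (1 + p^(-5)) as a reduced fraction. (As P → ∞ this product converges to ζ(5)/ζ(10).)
∏ = 405833785877367637916288/391770333462674252324875

The primes p ≤ 21 are [2, 3, 5, 7, 11, 13, 17, 19]. For each, (1 + 1/p^5) = (p^5 + 1)/p^5. Multiplying these fractions over p ∈ [2, 3, 5, 7, 11, 13, 17, 19] gives 405833785877367637916288/391770333462674252324875. (In the limit P → ∞ this tends to ζ(5)/ζ(10).)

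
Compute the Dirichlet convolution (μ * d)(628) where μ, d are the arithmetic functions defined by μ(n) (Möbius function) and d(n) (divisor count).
(μ * d)(628) = 1

Divisors of 628: [1, 2, 4, 157, 314, 628]. For each d | 628:
  d = 1: μ(1) · d(628/1) = 1 · 6 = 6
  d = 2: μ(2) · d(628/2) = -1 · 4 = -4
  d = 4: μ(4) · d(628/4) = 0 · 2 = 0
  d = 157: μ(157) · d(628/157) = -1 · 3 = -3
  d = 314: μ(314) · d(628/314) = 1 · 2 = 2
  d = 628: μ(628) · d(628/628) = 0 · 1 = 0
Summing: (μ * d)(628) = 6 + -4 + 0 + -3 + 2 + 0 = 1.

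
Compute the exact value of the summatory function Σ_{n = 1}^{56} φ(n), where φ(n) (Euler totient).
Σ_{n ≤ 56} φ(n) = 964

Compute φ(n) for each 1 ≤ n ≤ 56: φ(1) = 1, φ(2) = 1, φ(3) = 2, φ(4) = 2, φ(5) = 4, φ(6) = 2, φ(7) = 6, φ(8) = 4, φ(9) = 6, φ(10) = 4, φ(11) = 10, φ(12) = 4, φ(13) = 12, φ(14) = 6, φ(15) = 8, φ(16) = 8, φ(17) = 16, φ(18) = 6, φ(19) = 18, φ(20) = 8, φ(21) = 12, φ(22) = 10, φ(23) = 22, φ(24) = 8, φ(25) = 20, φ(26) = 12, φ(27) = 18, φ(28) = 12, φ(29) = 28, φ(30) = 8, φ(31) = 30, φ(32) = 16, φ(33) = 20, φ(34) = 16, φ(35) = 24, φ(36) = 12, φ(37) = 36, φ(38) = 18, φ(39) = 24, φ(40) = 16, φ(41) = 40, φ(42) = 12, φ(43) = 42, φ(44) = 20, φ(45) = 24, φ(46) = 22, φ(47) = 46, φ(48) = 16, φ(49) = 42, φ(50) = 20, φ(51) = 32, φ(52) = 24, φ(53) = 52, φ(54) = 18, φ(55) = 40, φ(56) = 24. Summing all 56 values: 964. (Average order: Σ_{n ≤ x} φ(n) ~ (3/π²) x². For x = 56, (3/π²)·56² ≈ 953.23.)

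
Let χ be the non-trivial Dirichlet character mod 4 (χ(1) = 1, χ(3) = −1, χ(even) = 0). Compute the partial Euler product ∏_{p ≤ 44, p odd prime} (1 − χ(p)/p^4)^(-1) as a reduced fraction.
∏ = 86895436242675250318069981336761703653427013/87866829265048200003921257481906011724840960

The odd primes p ≤ 44 are [3, 5, 7, 11, 13, 17, 19, 23, 29, 31, 37, 41, 43]. For each, χ(p) = 1 if p ≡ 1 mod 4, χ(p) = −1 if p ≡ 3 mod 4. Taking (1 − χ(p)/p^4)^(-1) = p^4/(p^4 − χ(p)): (1 − (-1)/3^4)^(-1) · (1 − (1)/5^4)^(-1) · (1 − (-1)/7^4)^(-1) · (1 − (-1)/11^4)^(-1) · (1 − (1)/13^4)^(-1) · (1 − (1)/17^4)^(-1) · (1 − (-1)/19^4)^(-1) · (1 − (-1)/23^4)^(-1) · (1 − (1)/29^4)^(-1) · (1 − (-1)/31^4)^(-1) · (1 − (1)/37^4)^(-1) · (1 − (1)/41^4)^(-1) · (1 − (-1)/43^4)^(-1) = 86895436242675250318069981336761703653427013/87866829265048200003921257481906011724840960.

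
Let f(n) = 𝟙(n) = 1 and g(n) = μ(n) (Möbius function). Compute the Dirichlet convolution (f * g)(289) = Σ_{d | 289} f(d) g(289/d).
(𝟙 * μ)(289) = 0

Divisors of 289: [1, 17, 289]. For each d | 289:
  d = 1: 𝟙(1) · μ(289/1) = 1 · 0 = 0
  d = 17: 𝟙(17) · μ(289/17) = 1 · -1 = -1
  d = 289: 𝟙(289) · μ(289/289) = 1 · 1 = 1
Summing: (𝟙 * μ)(289) = 0 + -1 + 1 = 0.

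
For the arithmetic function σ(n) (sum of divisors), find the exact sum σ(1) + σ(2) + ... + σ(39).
Σ_{n ≤ 39} σ(n) = 1252

Compute σ(n) for each 1 ≤ n ≤ 39: σ(1) = 1, σ(2) = 3, σ(3) = 4, σ(4) = 7, σ(5) = 6, σ(6) = 12, σ(7) = 8, σ(8) = 15, σ(9) = 13, σ(10) = 18, σ(11) = 12, σ(12) = 28, σ(13) = 14, σ(14) = 24, σ(15) = 24, σ(16) = 31, σ(17) = 18, σ(18) = 39, σ(19) = 20, σ(20) = 42, σ(21) = 32, σ(22) = 36, σ(23) = 24, σ(24) = 60, σ(25) = 31, σ(26) = 42, σ(27) = 40, σ(28) = 56, σ(29) = 30, σ(30) = 72, σ(31) = 32, σ(32) = 63, σ(33) = 48, σ(34) = 54, σ(35) = 48, σ(36) = 91, σ(37) = 38, σ(38) = 60, σ(39) = 56. Summing all 39 values: 1252. (Average order: Σ_{n ≤ x} σ(n) ~ (π²/12) x². For x = 39, (π²/12)·39² ≈ 1250.97.)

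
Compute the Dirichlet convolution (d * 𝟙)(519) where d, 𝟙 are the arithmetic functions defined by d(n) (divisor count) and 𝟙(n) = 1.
(d * 𝟙)(519) = 9

Divisors of 519: [1, 3, 173, 519]. For each d | 519:
  d = 1: d(1) · 𝟙(519/1) = 1 · 1 = 1
  d = 3: d(3) · 𝟙(519/3) = 2 · 1 = 2
  d = 173: d(173) · 𝟙(519/173) = 2 · 1 = 2
  d = 519: d(519) · 𝟙(519/519) = 4 · 1 = 4
Summing: (d * 𝟙)(519) = 1 + 2 + 2 + 4 = 9.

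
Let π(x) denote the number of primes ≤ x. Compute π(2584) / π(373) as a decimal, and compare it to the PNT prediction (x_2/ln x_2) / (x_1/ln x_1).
π(2584)/π(373) = 376/74 ≈ 5.0811;  PNT prediction ≈ 5.2211.

π(373) = 74 and π(2584) = 376, so π(2584)/π(373) ≈ 5.0811. The PNT-predicted ratio is (2584/ln(2584)) / (373/ln(373)) ≈ 5.2211. The two agree to within a few percent, as expected.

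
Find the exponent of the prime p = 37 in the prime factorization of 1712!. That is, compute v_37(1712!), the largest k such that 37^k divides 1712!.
v_37(1712!) = 47

Legendre's formula: v_p(n!) = Σ_{k ≥ 1} ⌊n / p^k⌋. For p = 37, n = 1712, the terms are:
  ⌊1712/37^1⌋ = ⌊1712/37⌋ = 46
  ⌊1712/37^2⌋ = ⌊1712/1369⌋ = 1
(the next term ⌊1712/37^3⌋ = 0, terminating the sum). Summing: v_37(1712!) = 46 + 1 = 47.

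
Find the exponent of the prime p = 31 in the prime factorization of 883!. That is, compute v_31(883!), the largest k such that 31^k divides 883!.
v_31(883!) = 28

Legendre's formula: v_p(n!) = Σ_{k ≥ 1} ⌊n / p^k⌋. For p = 31, n = 883, the terms are:
  ⌊883/31^1⌋ = ⌊883/31⌋ = 28
(the next term ⌊883/31^2⌋ = 0, terminating the sum). Summing: v_31(883!) = 28 = 28.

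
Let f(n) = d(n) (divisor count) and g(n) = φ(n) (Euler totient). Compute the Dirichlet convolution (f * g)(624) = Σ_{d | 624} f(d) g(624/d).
(d * φ)(624) = 1736

Divisors of 624: [1, 2, 3, 4, 6, 8, 12, 13, 16, 24, 26, 39, 48, 52, 78, 104, 156, 208, 312, 624]. For each d | 624:
  d = 1: d(1) · φ(624/1) = 1 · 192 = 192
  d = 2: d(2) · φ(624/2) = 2 · 96 = 192
  d = 3: d(3) · φ(624/3) = 2 · 96 = 192
  d = 4: d(4) · φ(624/4) = 3 · 48 = 144
  d = 6: d(6) · φ(624/6) = 4 · 48 = 192
  d = 8: d(8) · φ(624/8) = 4 · 24 = 96
  d = 12: d(12) · φ(624/12) = 6 · 24 = 144
  d = 13: d(13) · φ(624/13) = 2 · 16 = 32
  d = 16: d(16) · φ(624/16) = 5 · 24 = 120
  d = 24: d(24) · φ(624/24) = 8 · 12 = 96
  d = 26: d(26) · φ(624/26) = 4 · 8 = 32
  d = 39: d(39) · φ(624/39) = 4 · 8 = 32
  d = 48: d(48) · φ(624/48) = 10 · 12 = 120
  d = 52: d(52) · φ(624/52) = 6 · 4 = 24
  d = 78: d(78) · φ(624/78) = 8 · 4 = 32
  d = 104: d(104) · φ(624/104) = 8 · 2 = 16
  d = 156: d(156) · φ(624/156) = 12 · 2 = 24
  d = 208: d(208) · φ(624/208) = 10 · 2 = 20
  d = 312: d(312) · φ(624/312) = 16 · 1 = 16
  d = 624: d(624) · φ(624/624) = 20 · 1 = 20
Summing: (d * φ)(624) = 192 + 192 + 192 + 144 + 192 + 96 + 144 + 32 + 120 + 96 + 32 + 32 + 120 + 24 + 32 + 16 + 24 + 20 + 16 + 20 = 1736.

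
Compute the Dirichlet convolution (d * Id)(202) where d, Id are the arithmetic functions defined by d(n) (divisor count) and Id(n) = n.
(d * Id)(202) = 412

Divisors of 202: [1, 2, 101, 202]. For each d | 202:
  d = 1: d(1) · Id(202/1) = 1 · 202 = 202
  d = 2: d(2) · Id(202/2) = 2 · 101 = 202
  d = 101: d(101) · Id(202/101) = 2 · 2 = 4
  d = 202: d(202) · Id(202/202) = 4 · 1 = 4
Summing: (d * Id)(202) = 202 + 202 + 4 + 4 = 412.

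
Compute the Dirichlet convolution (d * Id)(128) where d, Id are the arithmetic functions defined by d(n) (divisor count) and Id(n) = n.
(d * Id)(128) = 502

Divisors of 128: [1, 2, 4, 8, 16, 32, 64, 128]. For each d | 128:
  d = 1: d(1) · Id(128/1) = 1 · 128 = 128
  d = 2: d(2) · Id(128/2) = 2 · 64 = 128
  d = 4: d(4) · Id(128/4) = 3 · 32 = 96
  d = 8: d(8) · Id(128/8) = 4 · 16 = 64
  d = 16: d(16) · Id(128/16) = 5 · 8 = 40
  d = 32: d(32) · Id(128/32) = 6 · 4 = 24
  d = 64: d(64) · Id(128/64) = 7 · 2 = 14
  d = 128: d(128) · Id(128/128) = 8 · 1 = 8
Summing: (d * Id)(128) = 128 + 128 + 96 + 64 + 40 + 24 + 14 + 8 = 502.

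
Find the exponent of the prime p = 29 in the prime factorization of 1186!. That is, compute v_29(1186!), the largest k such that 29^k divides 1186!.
v_29(1186!) = 41

Legendre's formula: v_p(n!) = Σ_{k ≥ 1} ⌊n / p^k⌋. For p = 29, n = 1186, the terms are:
  ⌊1186/29^1⌋ = ⌊1186/29⌋ = 40
  ⌊1186/29^2⌋ = ⌊1186/841⌋ = 1
(the next term ⌊1186/29^3⌋ = 0, terminating the sum). Summing: v_29(1186!) = 40 + 1 = 41.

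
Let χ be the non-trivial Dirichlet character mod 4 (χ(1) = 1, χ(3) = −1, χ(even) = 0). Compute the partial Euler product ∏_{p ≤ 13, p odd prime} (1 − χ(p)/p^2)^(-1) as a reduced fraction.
∏ = 143143/156160

The odd primes p ≤ 13 are [3, 5, 7, 11, 13]. For each, χ(p) = 1 if p ≡ 1 mod 4, χ(p) = −1 if p ≡ 3 mod 4. Taking (1 − χ(p)/p^2)^(-1) = p^2/(p^2 − χ(p)): (1 − (-1)/3^2)^(-1) · (1 − (1)/5^2)^(-1) · (1 − (-1)/7^2)^(-1) · (1 − (-1)/11^2)^(-1) · (1 − (1)/13^2)^(-1) = 143143/156160.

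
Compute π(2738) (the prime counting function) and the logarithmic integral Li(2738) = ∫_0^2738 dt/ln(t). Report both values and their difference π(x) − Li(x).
π(2738) = 399;  Li(2738) ≈ 409.85;  π(x) − Li(x) ≈ -10.85.

Direct count of primes ≤ 2738 gives π(2738) = 399. Numerical evaluation of the logarithmic integral gives Li(2738) ≈ 409.85. The difference π(x) − Li(x) ≈ -10.85 is typically negative for small/moderate x (Li(x) overestimates), though Littlewood's theorem shows this sign changes infinitely often.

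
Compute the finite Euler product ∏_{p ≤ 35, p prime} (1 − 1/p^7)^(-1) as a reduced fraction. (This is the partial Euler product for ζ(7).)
∏ = 37031956963631386906046525229438701635098769061332515193389940565625/36725327022248259763071767483224373757798563246158812707599806493184

The primes p ≤ 35 are [2, 3, 5, 7, 11, 13, 17, 19, 23, 29, 31]. For each prime, (1 − 1/p^7)^(-1) = p^7 / (p^7 − 1). The product is (1 − 1/2^7)^(-1), (1 − 1/3^7)^(-1), (1 − 1/5^7)^(-1), (1 − 1/7^7)^(-1), (1 − 1/11^7)^(-1), (1 − 1/13^7)^(-1), (1 − 1/17^7)^(-1), (1 − 1/19^7)^(-1), (1 − 1/23^7)^(-1), (1 − 1/29^7)^(-1), (1 − 1/31^7)^(-1) = ∏ p^7 / (p^7 − 1) = 37031956963631386906046525229438701635098769061332515193389940565625/36725327022248259763071767483224373757798563246158812707599806493184.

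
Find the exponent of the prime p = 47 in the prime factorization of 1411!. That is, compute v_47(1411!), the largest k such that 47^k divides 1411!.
v_47(1411!) = 30

Legendre's formula: v_p(n!) = Σ_{k ≥ 1} ⌊n / p^k⌋. For p = 47, n = 1411, the terms are:
  ⌊1411/47^1⌋ = ⌊1411/47⌋ = 30
(the next term ⌊1411/47^2⌋ = 0, terminating the sum). Summing: v_47(1411!) = 30 = 30.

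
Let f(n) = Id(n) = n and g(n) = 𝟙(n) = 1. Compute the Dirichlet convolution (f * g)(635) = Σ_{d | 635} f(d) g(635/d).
(Id * 𝟙)(635) = 768

Divisors of 635: [1, 5, 127, 635]. For each d | 635:
  d = 1: Id(1) · 𝟙(635/1) = 1 · 1 = 1
  d = 5: Id(5) · 𝟙(635/5) = 5 · 1 = 5
  d = 127: Id(127) · 𝟙(635/127) = 127 · 1 = 127
  d = 635: Id(635) · 𝟙(635/635) = 635 · 1 = 635
Summing: (Id * 𝟙)(635) = 1 + 5 + 127 + 635 = 768.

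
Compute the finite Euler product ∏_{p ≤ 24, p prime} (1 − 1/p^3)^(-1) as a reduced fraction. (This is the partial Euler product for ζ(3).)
∏ = 580625301352525/483109627290624

The primes p ≤ 24 are [2, 3, 5, 7, 11, 13, 17, 19, 23]. For each prime, (1 − 1/p^3)^(-1) = p^3 / (p^3 − 1). The product is (1 − 1/2^3)^(-1), (1 − 1/3^3)^(-1), (1 − 1/5^3)^(-1), (1 − 1/7^3)^(-1), (1 − 1/11^3)^(-1), (1 − 1/13^3)^(-1), (1 − 1/17^3)^(-1), (1 − 1/19^3)^(-1), (1 − 1/23^3)^(-1) = ∏ p^3 / (p^3 − 1) = 580625301352525/483109627290624.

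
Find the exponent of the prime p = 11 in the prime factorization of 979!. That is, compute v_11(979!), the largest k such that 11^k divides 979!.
v_11(979!) = 97

Legendre's formula: v_p(n!) = Σ_{k ≥ 1} ⌊n / p^k⌋. For p = 11, n = 979, the terms are:
  ⌊979/11^1⌋ = ⌊979/11⌋ = 89
  ⌊979/11^2⌋ = ⌊979/121⌋ = 8
(the next term ⌊979/11^3⌋ = 0, terminating the sum). Summing: v_11(979!) = 89 + 8 = 97.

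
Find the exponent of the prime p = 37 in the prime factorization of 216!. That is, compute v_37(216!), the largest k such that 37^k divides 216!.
v_37(216!) = 5

Legendre's formula: v_p(n!) = Σ_{k ≥ 1} ⌊n / p^k⌋. For p = 37, n = 216, the terms are:
  ⌊216/37^1⌋ = ⌊216/37⌋ = 5
(the next term ⌊216/37^2⌋ = 0, terminating the sum). Summing: v_37(216!) = 5 = 5.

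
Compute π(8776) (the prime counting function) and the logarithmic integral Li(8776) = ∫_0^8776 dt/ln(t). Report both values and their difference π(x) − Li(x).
π(8776) = 1093;  Li(8776) ≈ 1112.31;  π(x) − Li(x) ≈ -19.31.

Direct count of primes ≤ 8776 gives π(8776) = 1093. Numerical evaluation of the logarithmic integral gives Li(8776) ≈ 1112.31. The difference π(x) − Li(x) ≈ -19.31 is typically negative for small/moderate x (Li(x) overestimates), though Littlewood's theorem shows this sign changes infinitely often.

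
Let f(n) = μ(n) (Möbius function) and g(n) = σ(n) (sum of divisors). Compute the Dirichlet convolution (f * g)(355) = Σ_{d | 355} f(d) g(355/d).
(μ * σ)(355) = 355

Divisors of 355: [1, 5, 71, 355]. For each d | 355:
  d = 1: μ(1) · σ(355/1) = 1 · 432 = 432
  d = 5: μ(5) · σ(355/5) = -1 · 72 = -72
  d = 71: μ(71) · σ(355/71) = -1 · 6 = -6
  d = 355: μ(355) · σ(355/355) = 1 · 1 = 1
Summing: (μ * σ)(355) = 432 + -72 + -6 + 1 = 355.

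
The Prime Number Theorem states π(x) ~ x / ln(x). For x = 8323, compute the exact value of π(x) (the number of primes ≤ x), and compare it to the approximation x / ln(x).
π(8323) = 1044;  x/ln(x) ≈ 922.03;  relative error ≈ 11.68%.

Directly count primes up to 8323: π(8323) = 1044. The PNT approximation gives 8323/ln(8323) ≈ 8323/9.02678 ≈ 922.03. Relative error (π(x) − x/ln(x)) / π(x) ≈ 11.68%; the approximation is known to undercount slightly (Li(x) is a better estimate).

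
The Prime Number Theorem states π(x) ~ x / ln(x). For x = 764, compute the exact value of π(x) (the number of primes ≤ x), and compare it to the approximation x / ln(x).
π(764) = 135;  x/ln(x) ≈ 115.09;  relative error ≈ 14.75%.

Directly count primes up to 764: π(764) = 135. The PNT approximation gives 764/ln(764) ≈ 764/6.63857 ≈ 115.09. Relative error (π(x) − x/ln(x)) / π(x) ≈ 14.75%; the approximation is known to undercount slightly (Li(x) is a better estimate).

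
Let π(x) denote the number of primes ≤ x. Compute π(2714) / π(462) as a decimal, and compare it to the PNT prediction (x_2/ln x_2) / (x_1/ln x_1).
π(2714)/π(462) = 396/89 ≈ 4.4494;  PNT prediction ≈ 4.5589.

π(462) = 89 and π(2714) = 396, so π(2714)/π(462) ≈ 4.4494. The PNT-predicted ratio is (2714/ln(2714)) / (462/ln(462)) ≈ 4.5589. The two agree to within a few percent, as expected.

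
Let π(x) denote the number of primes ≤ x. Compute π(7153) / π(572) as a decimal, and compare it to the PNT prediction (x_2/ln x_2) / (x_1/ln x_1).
π(7153)/π(572) = 915/105 ≈ 8.7143;  PNT prediction ≈ 8.9459.

π(572) = 105 and π(7153) = 915, so π(7153)/π(572) ≈ 8.7143. The PNT-predicted ratio is (7153/ln(7153)) / (572/ln(572)) ≈ 8.9459. The two agree to within a few percent, as expected.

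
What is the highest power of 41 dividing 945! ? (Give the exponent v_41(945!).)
v_41(945!) = 23

Legendre's formula: v_p(n!) = Σ_{k ≥ 1} ⌊n / p^k⌋. For p = 41, n = 945, the terms are:
  ⌊945/41^1⌋ = ⌊945/41⌋ = 23
(the next term ⌊945/41^2⌋ = 0, terminating the sum). Summing: v_41(945!) = 23 = 23.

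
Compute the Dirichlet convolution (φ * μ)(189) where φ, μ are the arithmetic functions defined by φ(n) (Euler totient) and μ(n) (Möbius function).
(φ * μ)(189) = 60

Divisors of 189: [1, 3, 7, 9, 21, 27, 63, 189]. For each d | 189:
  d = 1: φ(1) · μ(189/1) = 1 · 0 = 0
  d = 3: φ(3) · μ(189/3) = 2 · 0 = 0
  d = 7: φ(7) · μ(189/7) = 6 · 0 = 0
  d = 9: φ(9) · μ(189/9) = 6 · 1 = 6
  d = 21: φ(21) · μ(189/21) = 12 · 0 = 0
  d = 27: φ(27) · μ(189/27) = 18 · -1 = -18
  d = 63: φ(63) · μ(189/63) = 36 · -1 = -36
  d = 189: φ(189) · μ(189/189) = 108 · 1 = 108
Summing: (φ * μ)(189) = 0 + 0 + 0 + 6 + 0 + -18 + -36 + 108 = 60.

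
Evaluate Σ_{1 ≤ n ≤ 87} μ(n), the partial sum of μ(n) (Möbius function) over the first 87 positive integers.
Σ_{n ≤ 87} μ(n) = -1

Compute μ(n) for each 1 ≤ n ≤ 87: μ(1) = 1, μ(2) = -1, μ(3) = -1, μ(4) = 0, μ(5) = -1, μ(6) = 1, μ(7) = -1, μ(8) = 0, μ(9) = 0, μ(10) = 1, μ(11) = -1, μ(12) = 0, μ(13) = -1, μ(14) = 1, μ(15) = 1, μ(16) = 0, μ(17) = -1, μ(18) = 0, μ(19) = -1, μ(20) = 0, μ(21) = 1, μ(22) = 1, μ(23) = -1, μ(24) = 0, μ(25) = 0, μ(26) = 1, μ(27) = 0, μ(28) = 0, μ(29) = -1, μ(30) = -1, μ(31) = -1, μ(32) = 0, μ(33) = 1, μ(34) = 1, μ(35) = 1, μ(36) = 0, μ(37) = -1, μ(38) = 1, μ(39) = 1, μ(40) = 0, μ(41) = -1, μ(42) = -1, μ(43) = -1, μ(44) = 0, μ(45) = 0, μ(46) = 1, μ(47) = -1, μ(48) = 0, μ(49) = 0, μ(50) = 0, μ(51) = 1, μ(52) = 0, μ(53) = -1, μ(54) = 0, μ(55) = 1, μ(56) = 0, μ(57) = 1, μ(58) = 1, μ(59) = -1, μ(60) = 0, μ(61) = -1, μ(62) = 1, μ(63) = 0, μ(64) = 0, μ(65) = 1, μ(66) = -1, μ(67) = -1, μ(68) = 0, μ(69) = 1, μ(70) = -1, μ(71) = -1, μ(72) = 0, μ(73) = -1, μ(74) = 1, μ(75) = 0, μ(76) = 0, μ(77) = 1, μ(78) = -1, μ(79) = -1, μ(80) = 0, μ(81) = 0, μ(82) = 1, μ(83) = -1, μ(84) = 0, μ(85) = 1, μ(86) = 1, μ(87) = 1. Summing all 87 values: -1. (Mertens function M(x) = Σ_{n ≤ x} μ(n); on average M(x) should be small (PNT ⟺ M(x) = o(x)).)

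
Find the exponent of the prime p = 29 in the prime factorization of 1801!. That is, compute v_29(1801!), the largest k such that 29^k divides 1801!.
v_29(1801!) = 64

Legendre's formula: v_p(n!) = Σ_{k ≥ 1} ⌊n / p^k⌋. For p = 29, n = 1801, the terms are:
  ⌊1801/29^1⌋ = ⌊1801/29⌋ = 62
  ⌊1801/29^2⌋ = ⌊1801/841⌋ = 2
(the next term ⌊1801/29^3⌋ = 0, terminating the sum). Summing: v_29(1801!) = 62 + 2 = 64.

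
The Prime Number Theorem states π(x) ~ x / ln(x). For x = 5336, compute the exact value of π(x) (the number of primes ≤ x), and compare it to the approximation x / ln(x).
π(5336) = 706;  x/ln(x) ≈ 621.75;  relative error ≈ 11.93%.

Directly count primes up to 5336: π(5336) = 706. The PNT approximation gives 5336/ln(5336) ≈ 5336/8.58223 ≈ 621.75. Relative error (π(x) − x/ln(x)) / π(x) ≈ 11.93%; the approximation is known to undercount slightly (Li(x) is a better estimate).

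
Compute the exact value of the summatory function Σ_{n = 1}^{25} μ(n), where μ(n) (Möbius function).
Σ_{n ≤ 25} μ(n) = -2

Compute μ(n) for each 1 ≤ n ≤ 25: μ(1) = 1, μ(2) = -1, μ(3) = -1, μ(4) = 0, μ(5) = -1, μ(6) = 1, μ(7) = -1, μ(8) = 0, μ(9) = 0, μ(10) = 1, μ(11) = -1, μ(12) = 0, μ(13) = -1, μ(14) = 1, μ(15) = 1, μ(16) = 0, μ(17) = -1, μ(18) = 0, μ(19) = -1, μ(20) = 0, μ(21) = 1, μ(22) = 1, μ(23) = -1, μ(24) = 0, μ(25) = 0. Summing all 25 values: -2. (Mertens function M(x) = Σ_{n ≤ x} μ(n); on average M(x) should be small (PNT ⟺ M(x) = o(x)).)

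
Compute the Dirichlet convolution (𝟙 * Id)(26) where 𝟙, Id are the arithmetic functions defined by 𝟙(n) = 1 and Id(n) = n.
(𝟙 * Id)(26) = 42

Divisors of 26: [1, 2, 13, 26]. For each d | 26:
  d = 1: 𝟙(1) · Id(26/1) = 1 · 26 = 26
  d = 2: 𝟙(2) · Id(26/2) = 1 · 13 = 13
  d = 13: 𝟙(13) · Id(26/13) = 1 · 2 = 2
  d = 26: 𝟙(26) · Id(26/26) = 1 · 1 = 1
Summing: (𝟙 * Id)(26) = 26 + 13 + 2 + 1 = 42.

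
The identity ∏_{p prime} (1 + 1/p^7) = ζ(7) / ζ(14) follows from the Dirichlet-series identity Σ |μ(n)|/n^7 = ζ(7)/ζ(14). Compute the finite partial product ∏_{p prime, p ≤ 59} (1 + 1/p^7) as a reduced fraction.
∏ = 154272612488542520575194753525518049355152211393535148597853519093722799890327479251625253745654498938144626318130977279872264568832/153004583688557812714359993673162055220477902107343685743956838145087594785289245672618943212330518776423841758160619459081570916875

The primes p ≤ 59 are [2, 3, 5, 7, 11, 13, 17, 19, 23, 29, 31, 37, 41, 43, 47, 53, 59]. For each, (1 + 1/p^7) = (p^7 + 1)/p^7. Multiplying these fractions over p ∈ [2, 3, 5, 7, 11, 13, 17, 19, 23, 29, 31, 37, 41, 43, 47, 53, 59] gives 154272612488542520575194753525518049355152211393535148597853519093722799890327479251625253745654498938144626318130977279872264568832/153004583688557812714359993673162055220477902107343685743956838145087594785289245672618943212330518776423841758160619459081570916875. (In the limit P → ∞ this tends to ζ(7)/ζ(14).)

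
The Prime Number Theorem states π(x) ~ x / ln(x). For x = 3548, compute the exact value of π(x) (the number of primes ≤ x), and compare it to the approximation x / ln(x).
π(3548) = 497;  x/ln(x) ≈ 434.05;  relative error ≈ 12.67%.

Directly count primes up to 3548: π(3548) = 497. The PNT approximation gives 3548/ln(3548) ≈ 3548/8.17414 ≈ 434.05. Relative error (π(x) − x/ln(x)) / π(x) ≈ 12.67%; the approximation is known to undercount slightly (Li(x) is a better estimate).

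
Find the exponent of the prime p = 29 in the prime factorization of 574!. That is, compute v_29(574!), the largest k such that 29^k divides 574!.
v_29(574!) = 19

Legendre's formula: v_p(n!) = Σ_{k ≥ 1} ⌊n / p^k⌋. For p = 29, n = 574, the terms are:
  ⌊574/29^1⌋ = ⌊574/29⌋ = 19
(the next term ⌊574/29^2⌋ = 0, terminating the sum). Summing: v_29(574!) = 19 = 19.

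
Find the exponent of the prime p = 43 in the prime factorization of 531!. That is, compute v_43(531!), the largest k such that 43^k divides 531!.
v_43(531!) = 12

Legendre's formula: v_p(n!) = Σ_{k ≥ 1} ⌊n / p^k⌋. For p = 43, n = 531, the terms are:
  ⌊531/43^1⌋ = ⌊531/43⌋ = 12
(the next term ⌊531/43^2⌋ = 0, terminating the sum). Summing: v_43(531!) = 12 = 12.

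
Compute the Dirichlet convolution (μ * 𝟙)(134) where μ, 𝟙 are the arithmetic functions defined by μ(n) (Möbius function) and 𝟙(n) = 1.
(μ * 𝟙)(134) = 0

Divisors of 134: [1, 2, 67, 134]. For each d | 134:
  d = 1: μ(1) · 𝟙(134/1) = 1 · 1 = 1
  d = 2: μ(2) · 𝟙(134/2) = -1 · 1 = -1
  d = 67: μ(67) · 𝟙(134/67) = -1 · 1 = -1
  d = 134: μ(134) · 𝟙(134/134) = 1 · 1 = 1
Summing: (μ * 𝟙)(134) = 1 + -1 + -1 + 1 = 0.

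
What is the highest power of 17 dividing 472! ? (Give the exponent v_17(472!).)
v_17(472!) = 28

Legendre's formula: v_p(n!) = Σ_{k ≥ 1} ⌊n / p^k⌋. For p = 17, n = 472, the terms are:
  ⌊472/17^1⌋ = ⌊472/17⌋ = 27
  ⌊472/17^2⌋ = ⌊472/289⌋ = 1
(the next term ⌊472/17^3⌋ = 0, terminating the sum). Summing: v_17(472!) = 27 + 1 = 28.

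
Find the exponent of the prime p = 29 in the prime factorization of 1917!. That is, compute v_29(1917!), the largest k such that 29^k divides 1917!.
v_29(1917!) = 68

Legendre's formula: v_p(n!) = Σ_{k ≥ 1} ⌊n / p^k⌋. For p = 29, n = 1917, the terms are:
  ⌊1917/29^1⌋ = ⌊1917/29⌋ = 66
  ⌊1917/29^2⌋ = ⌊1917/841⌋ = 2
(the next term ⌊1917/29^3⌋ = 0, terminating the sum). Summing: v_29(1917!) = 66 + 2 = 68.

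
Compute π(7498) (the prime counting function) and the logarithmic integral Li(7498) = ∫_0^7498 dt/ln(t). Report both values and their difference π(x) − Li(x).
π(7498) = 949;  Li(7498) ≈ 970.36;  π(x) − Li(x) ≈ -21.36.

Direct count of primes ≤ 7498 gives π(7498) = 949. Numerical evaluation of the logarithmic integral gives Li(7498) ≈ 970.36. The difference π(x) − Li(x) ≈ -21.36 is typically negative for small/moderate x (Li(x) overestimates), though Littlewood's theorem shows this sign changes infinitely often.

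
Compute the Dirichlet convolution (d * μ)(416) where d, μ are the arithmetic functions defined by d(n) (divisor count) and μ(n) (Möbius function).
(d * μ)(416) = 1

Divisors of 416: [1, 2, 4, 8, 13, 16, 26, 32, 52, 104, 208, 416]. For each d | 416:
  d = 1: d(1) · μ(416/1) = 1 · 0 = 0
  d = 2: d(2) · μ(416/2) = 2 · 0 = 0
  d = 4: d(4) · μ(416/4) = 3 · 0 = 0
  d = 8: d(8) · μ(416/8) = 4 · 0 = 0
  d = 13: d(13) · μ(416/13) = 2 · 0 = 0
  d = 16: d(16) · μ(416/16) = 5 · 1 = 5
  d = 26: d(26) · μ(416/26) = 4 · 0 = 0
  d = 32: d(32) · μ(416/32) = 6 · -1 = -6
  d = 52: d(52) · μ(416/52) = 6 · 0 = 0
  d = 104: d(104) · μ(416/104) = 8 · 0 = 0
  d = 208: d(208) · μ(416/208) = 10 · -1 = -10
  d = 416: d(416) · μ(416/416) = 12 · 1 = 12
Summing: (d * μ)(416) = 0 + 0 + 0 + 0 + 0 + 5 + 0 + -6 + 0 + 0 + -10 + 12 = 1.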